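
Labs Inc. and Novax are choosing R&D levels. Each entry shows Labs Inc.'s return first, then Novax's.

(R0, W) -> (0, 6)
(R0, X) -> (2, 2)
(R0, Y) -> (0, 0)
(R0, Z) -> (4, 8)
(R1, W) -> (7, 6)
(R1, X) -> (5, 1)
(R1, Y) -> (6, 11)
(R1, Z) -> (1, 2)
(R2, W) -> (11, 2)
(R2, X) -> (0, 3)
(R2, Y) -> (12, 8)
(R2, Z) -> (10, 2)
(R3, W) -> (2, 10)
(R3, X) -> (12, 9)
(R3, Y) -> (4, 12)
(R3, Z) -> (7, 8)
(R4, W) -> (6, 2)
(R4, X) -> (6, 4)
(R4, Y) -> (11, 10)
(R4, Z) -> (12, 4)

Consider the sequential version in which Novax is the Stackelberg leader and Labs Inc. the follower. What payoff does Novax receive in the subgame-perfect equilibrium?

9

Labs Inc. best-responds to each possible Novax move:
- W: Labs Inc. compares 0, 7, 11, 2, 6 and picks R2; Novax would get 2.
- X: Labs Inc. compares 2, 5, 0, 12, 6 and picks R3; Novax would get 9.
- Y: Labs Inc. compares 0, 6, 12, 4, 11 and picks R2; Novax would get 8.
- Z: Labs Inc. compares 4, 1, 10, 7, 12 and picks R4; Novax would get 4.
Among 2, 9, 8, 4, the best is 9 at X. Subgame-perfect outcome: (R3, X) with payoffs (12, 9).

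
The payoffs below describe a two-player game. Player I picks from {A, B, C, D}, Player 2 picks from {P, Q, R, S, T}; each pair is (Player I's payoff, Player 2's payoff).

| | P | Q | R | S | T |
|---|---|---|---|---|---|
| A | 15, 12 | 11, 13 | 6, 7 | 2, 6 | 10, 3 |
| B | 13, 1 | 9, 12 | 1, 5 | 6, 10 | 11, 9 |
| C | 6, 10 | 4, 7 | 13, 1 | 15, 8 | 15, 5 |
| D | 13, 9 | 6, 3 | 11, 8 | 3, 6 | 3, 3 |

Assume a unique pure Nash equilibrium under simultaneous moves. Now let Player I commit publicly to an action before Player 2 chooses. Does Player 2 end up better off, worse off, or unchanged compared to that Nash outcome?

worse off

Solve by backward induction (Player I leads).
- A → Player 2 plays Q (best of 12, 13, 7, 6, 3); Player I gets 11.
- B → Player 2 plays Q (best of 1, 12, 5, 10, 9); Player I gets 9.
- C → Player 2 plays P (best of 10, 7, 1, 8, 5); Player I gets 6.
- D → Player 2 plays P (best of 9, 3, 8, 6, 3); Player I gets 13.
Among 11, 9, 6, 13, the best is 13 at D. Subgame-perfect outcome: (D, P) with payoffs (13, 9).
Now find the simultaneous Nash equilibrium.
Player I's best replies: P→A; Q→A; R→C; S→C; T→C.
Player 2's best replies: A→Q; B→Q; C→P; D→P.
The unique mutual best reply is (A, Q), giving (11, 13).
Player 2 earns 9 sequentially versus 13 at the Nash outcome: worse off.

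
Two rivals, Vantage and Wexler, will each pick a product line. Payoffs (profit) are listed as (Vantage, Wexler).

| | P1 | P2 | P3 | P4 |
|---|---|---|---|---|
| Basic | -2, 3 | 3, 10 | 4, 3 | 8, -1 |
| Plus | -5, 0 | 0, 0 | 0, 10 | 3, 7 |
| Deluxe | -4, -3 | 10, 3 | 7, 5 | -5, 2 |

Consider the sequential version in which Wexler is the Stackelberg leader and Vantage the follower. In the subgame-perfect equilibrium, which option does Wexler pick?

P3

Solve by backward induction (Wexler leads).
- P1: Vantage compares -2, -5, -4 and picks Basic; Wexler would get 3.
- P2: Vantage compares 3, 0, 10 and picks Deluxe; Wexler would get 3.
- P3: Vantage compares 4, 0, 7 and picks Deluxe; Wexler would get 5.
- P4: Vantage compares 8, 3, -5 and picks Basic; Wexler would get -1.
Maximizing over 3, 3, 5, -1, Wexler chooses P3. Subgame-perfect outcome: (Deluxe, P3) with payoffs (7, 5).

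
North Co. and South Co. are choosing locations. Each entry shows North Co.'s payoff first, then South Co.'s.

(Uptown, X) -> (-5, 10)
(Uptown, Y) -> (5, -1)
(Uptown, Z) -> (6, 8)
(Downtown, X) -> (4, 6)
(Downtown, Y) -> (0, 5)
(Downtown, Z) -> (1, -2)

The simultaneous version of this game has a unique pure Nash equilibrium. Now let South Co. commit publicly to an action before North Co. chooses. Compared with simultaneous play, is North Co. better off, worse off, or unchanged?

Backward induction with South Co. moving first.
- X: North Co. compares -5, 4 and picks Downtown; South Co. would get 6.
- Y: North Co. compares 5, 0 and picks Uptown; South Co. would get -1.
- Z: North Co. compares 6, 1 and picks Uptown; South Co. would get 8.
Among 6, -1, 8, the best is 8 at Z. Subgame-perfect outcome: (Uptown, Z) with payoffs (6, 8).
For the simultaneous game, intersect best replies.
North Co.'s best replies: X→Downtown; Y→Uptown; Z→Uptown.
South Co.'s best replies: Uptown→X; Downtown→X.
The unique mutual best reply is (Downtown, X), giving (4, 6).
North Co. earns 6 sequentially versus 4 at the Nash outcome: better off.

better off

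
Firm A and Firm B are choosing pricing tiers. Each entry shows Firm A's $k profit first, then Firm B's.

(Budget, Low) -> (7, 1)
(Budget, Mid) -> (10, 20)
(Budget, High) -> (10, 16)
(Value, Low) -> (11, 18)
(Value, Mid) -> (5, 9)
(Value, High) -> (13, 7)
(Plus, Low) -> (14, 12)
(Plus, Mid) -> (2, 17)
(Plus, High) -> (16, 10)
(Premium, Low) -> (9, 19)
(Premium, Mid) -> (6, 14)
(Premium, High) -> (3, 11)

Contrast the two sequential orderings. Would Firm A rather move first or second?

first

If Firm A leads: Firm B's best replies are Budget→Mid, Value→Low, Plus→Mid, Premium→Low; Firm A's induced payoffs 10, 11, 2, 9; outcome (Value, Low), payoffs (11, 18).
If Firm B leads: Firm A's best replies are Low→Plus, Mid→Budget, High→Plus; Firm B's induced payoffs 12, 20, 10; outcome (Budget, Mid), payoffs (10, 20).
Firm A gets 11 moving first and 10 moving second, so Firm A prefers to move first.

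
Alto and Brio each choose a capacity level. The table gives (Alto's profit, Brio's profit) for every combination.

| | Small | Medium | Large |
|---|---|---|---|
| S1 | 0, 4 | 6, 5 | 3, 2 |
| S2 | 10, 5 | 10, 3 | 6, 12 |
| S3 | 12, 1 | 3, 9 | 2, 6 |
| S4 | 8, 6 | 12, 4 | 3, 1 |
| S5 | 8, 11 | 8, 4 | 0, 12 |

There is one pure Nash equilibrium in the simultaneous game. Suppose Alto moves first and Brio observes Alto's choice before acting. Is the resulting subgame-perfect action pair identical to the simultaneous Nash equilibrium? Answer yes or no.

no

Backward induction with Alto moving first.
- S1 → Brio plays Medium (best of 4, 5, 2); Alto gets 6.
- S2 → Brio plays Large (best of 5, 3, 12); Alto gets 6.
- S3 → Brio plays Medium (best of 1, 9, 6); Alto gets 3.
- S4 → Brio plays Small (best of 6, 4, 1); Alto gets 8.
- S5 → Brio plays Large (best of 11, 4, 12); Alto gets 0.
Among 6, 6, 3, 8, 0, the best is 8 at S4. Subgame-perfect outcome: (S4, Small) with payoffs (8, 6).
For the simultaneous game, intersect best replies.
Alto's best replies: Small→S3; Medium→S4; Large→S2.
Brio's best replies: S1→Medium; S2→Large; S3→Medium; S4→Small; S5→Large.
The unique mutual best reply is (S2, Large), giving (6, 12).
Sequential outcome (S4, Small) differs from the Nash profile (S2, Large).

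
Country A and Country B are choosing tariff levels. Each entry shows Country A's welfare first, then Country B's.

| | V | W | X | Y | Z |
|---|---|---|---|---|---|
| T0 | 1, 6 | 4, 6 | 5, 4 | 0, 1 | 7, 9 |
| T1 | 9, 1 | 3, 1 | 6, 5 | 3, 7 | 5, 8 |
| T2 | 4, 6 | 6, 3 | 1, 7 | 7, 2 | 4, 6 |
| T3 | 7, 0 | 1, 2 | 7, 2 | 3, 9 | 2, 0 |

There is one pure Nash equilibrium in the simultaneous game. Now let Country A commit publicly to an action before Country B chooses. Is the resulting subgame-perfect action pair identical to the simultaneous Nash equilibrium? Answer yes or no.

Work backward from Country B's decision.
- T0: BR = Z, leader payoff 7.
- T1: BR = Z, leader payoff 5.
- T2: BR = X, leader payoff 1.
- T3: BR = Y, leader payoff 3.
Maximizing over 7, 5, 1, 3, Country A chooses T0. Subgame-perfect outcome: (T0, Z) with payoffs (7, 9).
Now find the simultaneous Nash equilibrium.
Country A's best replies: V→T1; W→T2; X→T3; Y→T2; Z→T0.
Country B's best replies: T0→Z; T1→Z; T2→X; T3→Y.
The unique mutual best reply is (T0, Z), giving (7, 9).
Sequential outcome (T0, Z) coincides with the Nash profile (T0, Z).

yes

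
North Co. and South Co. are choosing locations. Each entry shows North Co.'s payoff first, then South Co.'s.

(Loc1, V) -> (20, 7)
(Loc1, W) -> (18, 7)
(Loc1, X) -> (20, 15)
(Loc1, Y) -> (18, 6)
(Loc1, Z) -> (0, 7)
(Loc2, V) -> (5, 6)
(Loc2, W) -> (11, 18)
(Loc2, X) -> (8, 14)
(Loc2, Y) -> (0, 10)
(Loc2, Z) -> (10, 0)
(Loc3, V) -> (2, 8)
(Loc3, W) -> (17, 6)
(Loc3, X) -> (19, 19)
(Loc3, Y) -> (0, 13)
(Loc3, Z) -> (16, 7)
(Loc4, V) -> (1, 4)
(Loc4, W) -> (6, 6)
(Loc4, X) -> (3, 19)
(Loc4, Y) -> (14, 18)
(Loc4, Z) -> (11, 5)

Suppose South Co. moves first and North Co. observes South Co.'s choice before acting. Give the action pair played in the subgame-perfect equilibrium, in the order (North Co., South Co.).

Work backward from North Co.'s decision.
- V: BR = Loc1, leader payoff 7.
- W: BR = Loc1, leader payoff 7.
- X: BR = Loc1, leader payoff 15.
- Y: BR = Loc1, leader payoff 6.
- Z: BR = Loc3, leader payoff 7.
Among 7, 7, 15, 6, 7, the best is 15 at X. Subgame-perfect outcome: (Loc1, X) with payoffs (20, 15).

(Loc1, X)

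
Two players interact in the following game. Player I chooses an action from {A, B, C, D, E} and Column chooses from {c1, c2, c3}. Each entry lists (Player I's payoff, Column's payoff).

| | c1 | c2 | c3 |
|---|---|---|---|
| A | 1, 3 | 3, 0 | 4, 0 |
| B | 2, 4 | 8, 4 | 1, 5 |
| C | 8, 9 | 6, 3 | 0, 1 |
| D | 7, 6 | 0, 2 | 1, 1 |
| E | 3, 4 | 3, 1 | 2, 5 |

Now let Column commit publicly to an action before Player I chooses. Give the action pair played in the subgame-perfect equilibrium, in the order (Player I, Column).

Player I best-responds to each possible Column move:
- c1: BR = C, leader payoff 9.
- c2: BR = B, leader payoff 4.
- c3: BR = A, leader payoff 0.
Maximizing over 9, 4, 0, Column chooses c1. Subgame-perfect outcome: (C, c1) with payoffs (8, 9).

(C, c1)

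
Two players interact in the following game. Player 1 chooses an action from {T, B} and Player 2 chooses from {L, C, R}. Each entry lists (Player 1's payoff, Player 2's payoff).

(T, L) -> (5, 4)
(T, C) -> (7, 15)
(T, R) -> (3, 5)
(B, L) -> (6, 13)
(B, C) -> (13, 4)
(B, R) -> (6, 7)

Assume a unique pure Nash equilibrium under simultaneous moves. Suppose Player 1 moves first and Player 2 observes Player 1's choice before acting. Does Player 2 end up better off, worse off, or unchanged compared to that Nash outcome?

Work backward from Player 2's decision.
- T: BR = C, leader payoff 7.
- B: BR = L, leader payoff 6.
Player 1's induced payoffs are 7, 6, so Player 1 commits to T. Subgame-perfect outcome: (T, C) with payoffs (7, 15).
For the simultaneous game, intersect best replies.
Player 1's best replies: L→B; C→B; R→B.
Player 2's best replies: T→C; B→L.
The unique mutual best reply is (B, L), giving (6, 13).
Player 2 earns 15 sequentially versus 13 at the Nash outcome: better off.

better off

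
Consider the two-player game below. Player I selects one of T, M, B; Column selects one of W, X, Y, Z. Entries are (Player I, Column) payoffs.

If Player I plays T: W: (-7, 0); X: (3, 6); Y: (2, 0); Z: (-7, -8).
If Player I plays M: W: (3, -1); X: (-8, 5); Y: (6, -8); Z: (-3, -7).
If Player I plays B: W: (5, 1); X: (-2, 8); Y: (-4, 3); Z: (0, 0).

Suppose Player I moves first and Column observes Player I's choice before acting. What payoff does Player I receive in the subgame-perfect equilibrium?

3

Solve by backward induction (Player I leads).
- T: BR = X, leader payoff 3.
- M: BR = X, leader payoff -8.
- B: BR = X, leader payoff -2.
Player I's induced payoffs are 3, -8, -2, so Player I commits to T. Subgame-perfect outcome: (T, X) with payoffs (3, 6).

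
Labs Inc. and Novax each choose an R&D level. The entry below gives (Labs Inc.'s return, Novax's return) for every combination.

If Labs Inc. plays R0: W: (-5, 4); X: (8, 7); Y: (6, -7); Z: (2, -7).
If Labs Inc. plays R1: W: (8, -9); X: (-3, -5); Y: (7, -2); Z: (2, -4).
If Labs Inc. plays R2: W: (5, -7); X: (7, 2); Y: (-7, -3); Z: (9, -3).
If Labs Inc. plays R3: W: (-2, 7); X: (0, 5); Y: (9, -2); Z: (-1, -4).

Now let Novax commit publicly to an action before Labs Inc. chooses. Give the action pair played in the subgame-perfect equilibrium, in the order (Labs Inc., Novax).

Labs Inc. best-responds to each possible Novax move:
- W: BR = R1, leader payoff -9.
- X: BR = R0, leader payoff 7.
- Y: BR = R3, leader payoff -2.
- Z: BR = R2, leader payoff -3.
Novax's induced payoffs are -9, 7, -2, -3, so Novax commits to X. Subgame-perfect outcome: (R0, X) with payoffs (8, 7).

(R0, X)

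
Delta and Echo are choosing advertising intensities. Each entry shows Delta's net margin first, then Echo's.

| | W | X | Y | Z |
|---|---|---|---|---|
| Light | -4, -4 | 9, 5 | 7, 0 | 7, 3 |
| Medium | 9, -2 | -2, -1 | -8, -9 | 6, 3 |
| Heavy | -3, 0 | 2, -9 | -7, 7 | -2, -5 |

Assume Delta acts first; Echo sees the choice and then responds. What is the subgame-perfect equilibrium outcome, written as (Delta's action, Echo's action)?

Backward induction with Delta moving first.
- Light: Echo compares -4, 5, 0, 3 and picks X; Delta would get 9.
- Medium: Echo compares -2, -1, -9, 3 and picks Z; Delta would get 6.
- Heavy: Echo compares 0, -9, 7, -5 and picks Y; Delta would get -7.
Maximizing over 9, 6, -7, Delta chooses Light. Subgame-perfect outcome: (Light, X) with payoffs (9, 5).

(Light, X)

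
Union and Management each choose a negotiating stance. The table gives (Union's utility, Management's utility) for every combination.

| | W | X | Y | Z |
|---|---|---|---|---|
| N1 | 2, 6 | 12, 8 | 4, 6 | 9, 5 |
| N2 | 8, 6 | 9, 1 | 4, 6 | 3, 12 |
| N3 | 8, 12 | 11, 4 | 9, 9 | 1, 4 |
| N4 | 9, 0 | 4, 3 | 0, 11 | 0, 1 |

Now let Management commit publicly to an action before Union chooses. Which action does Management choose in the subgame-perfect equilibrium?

Y

Work backward from Union's decision.
- W: BR = N4, leader payoff 0.
- X: BR = N1, leader payoff 8.
- Y: BR = N3, leader payoff 9.
- Z: BR = N1, leader payoff 5.
Maximizing over 0, 8, 9, 5, Management chooses Y. Subgame-perfect outcome: (N3, Y) with payoffs (9, 9).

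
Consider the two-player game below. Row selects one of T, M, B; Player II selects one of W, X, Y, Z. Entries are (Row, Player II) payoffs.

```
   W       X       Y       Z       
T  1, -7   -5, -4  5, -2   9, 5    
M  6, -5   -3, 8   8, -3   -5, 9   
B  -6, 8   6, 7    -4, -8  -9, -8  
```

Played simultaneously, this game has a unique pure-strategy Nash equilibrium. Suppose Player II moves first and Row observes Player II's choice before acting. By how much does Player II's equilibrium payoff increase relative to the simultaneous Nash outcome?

Backward induction with Player II moving first.
- W: BR = M, leader payoff -5.
- X: BR = B, leader payoff 7.
- Y: BR = M, leader payoff -3.
- Z: BR = T, leader payoff 5.
Maximizing over -5, 7, -3, 5, Player II chooses X. Subgame-perfect outcome: (B, X) with payoffs (6, 7).
For the simultaneous game, intersect best replies.
Row's best replies: W→M; X→B; Y→M; Z→T.
Player II's best replies: T→Z; M→Z; B→W.
Only (T, Z) has each player best-responding; Nash payoffs (9, 5).
Player II's commitment gain: 7 − 5 = 2.

2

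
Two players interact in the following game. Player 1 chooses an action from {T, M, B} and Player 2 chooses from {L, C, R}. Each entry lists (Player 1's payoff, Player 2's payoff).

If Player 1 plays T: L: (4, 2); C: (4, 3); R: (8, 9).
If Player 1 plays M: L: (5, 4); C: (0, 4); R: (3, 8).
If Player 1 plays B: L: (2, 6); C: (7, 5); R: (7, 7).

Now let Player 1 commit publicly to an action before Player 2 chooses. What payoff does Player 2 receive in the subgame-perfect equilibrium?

Solve by backward induction (Player 1 leads).
- T: Player 2 compares 2, 3, 9 and picks R; Player 1 would get 8.
- M: Player 2 compares 4, 4, 8 and picks R; Player 1 would get 3.
- B: Player 2 compares 6, 5, 7 and picks R; Player 1 would get 7.
Player 1's induced payoffs are 8, 3, 7, so Player 1 commits to T. Subgame-perfect outcome: (T, R) with payoffs (8, 9).

9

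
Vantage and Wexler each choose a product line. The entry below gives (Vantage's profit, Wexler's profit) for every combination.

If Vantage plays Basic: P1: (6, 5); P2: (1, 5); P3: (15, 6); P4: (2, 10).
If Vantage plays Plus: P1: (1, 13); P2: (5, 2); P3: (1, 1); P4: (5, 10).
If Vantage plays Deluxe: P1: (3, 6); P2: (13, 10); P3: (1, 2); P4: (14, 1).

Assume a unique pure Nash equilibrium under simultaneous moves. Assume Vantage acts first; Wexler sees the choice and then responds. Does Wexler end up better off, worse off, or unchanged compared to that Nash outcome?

Work backward from Wexler's decision.
- Basic: BR = P4, leader payoff 2.
- Plus: BR = P1, leader payoff 1.
- Deluxe: BR = P2, leader payoff 13.
Vantage's induced payoffs are 2, 1, 13, so Vantage commits to Deluxe. Subgame-perfect outcome: (Deluxe, P2) with payoffs (13, 10).
For the simultaneous game, intersect best replies.
Vantage's best replies: P1→Basic; P2→Deluxe; P3→Basic; P4→Deluxe.
Wexler's best replies: Basic→P4; Plus→P1; Deluxe→P2.
Only (Deluxe, P2) has each player best-responding; Nash payoffs (13, 10).
Wexler earns 10 sequentially versus 10 at the Nash outcome: unchanged.

unchanged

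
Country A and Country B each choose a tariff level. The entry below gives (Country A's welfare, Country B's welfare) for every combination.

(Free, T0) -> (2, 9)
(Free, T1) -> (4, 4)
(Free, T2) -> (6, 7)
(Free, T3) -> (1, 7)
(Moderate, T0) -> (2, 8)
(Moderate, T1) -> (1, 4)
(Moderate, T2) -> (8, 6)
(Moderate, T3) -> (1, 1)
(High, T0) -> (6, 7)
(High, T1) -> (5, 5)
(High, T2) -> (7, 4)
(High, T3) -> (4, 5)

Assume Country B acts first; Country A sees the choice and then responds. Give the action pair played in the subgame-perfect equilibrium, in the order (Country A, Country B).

(High, T0)

Solve by backward induction (Country B leads).
- T0: BR = High, leader payoff 7.
- T1: BR = High, leader payoff 5.
- T2: BR = Moderate, leader payoff 6.
- T3: BR = High, leader payoff 5.
Country B's induced payoffs are 7, 5, 6, 5, so Country B commits to T0. Subgame-perfect outcome: (High, T0) with payoffs (6, 7).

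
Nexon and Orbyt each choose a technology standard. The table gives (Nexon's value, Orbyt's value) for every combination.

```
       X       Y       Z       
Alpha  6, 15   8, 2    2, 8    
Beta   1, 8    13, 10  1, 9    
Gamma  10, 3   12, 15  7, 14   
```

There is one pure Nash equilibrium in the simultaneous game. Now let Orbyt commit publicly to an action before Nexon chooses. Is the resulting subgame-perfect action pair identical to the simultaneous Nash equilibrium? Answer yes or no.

Work backward from Nexon's decision.
- X → Nexon plays Gamma (best of 6, 1, 10); Orbyt gets 3.
- Y → Nexon plays Beta (best of 8, 13, 12); Orbyt gets 10.
- Z → Nexon plays Gamma (best of 2, 1, 7); Orbyt gets 14.
Among 3, 10, 14, the best is 14 at Z. Subgame-perfect outcome: (Gamma, Z) with payoffs (7, 14).
Under simultaneous play:
Nexon's best replies: X→Gamma; Y→Beta; Z→Gamma.
Orbyt's best replies: Alpha→X; Beta→Y; Gamma→Y.
Only (Beta, Y) has each player best-responding; Nash payoffs (13, 10).
Sequential outcome (Gamma, Z) differs from the Nash profile (Beta, Y).

no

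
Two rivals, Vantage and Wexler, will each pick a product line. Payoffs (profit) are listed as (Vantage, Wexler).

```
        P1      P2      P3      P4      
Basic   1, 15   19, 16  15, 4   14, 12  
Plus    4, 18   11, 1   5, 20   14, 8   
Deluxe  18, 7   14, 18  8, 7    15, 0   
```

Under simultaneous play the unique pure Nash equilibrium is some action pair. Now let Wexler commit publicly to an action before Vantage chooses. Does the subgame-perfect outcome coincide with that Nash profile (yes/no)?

yes

Work backward from Vantage's decision.
- P1 → Vantage plays Deluxe (best of 1, 4, 18); Wexler gets 7.
- P2 → Vantage plays Basic (best of 19, 11, 14); Wexler gets 16.
- P3 → Vantage plays Basic (best of 15, 5, 8); Wexler gets 4.
- P4 → Vantage plays Deluxe (best of 14, 14, 15); Wexler gets 0.
Maximizing over 7, 16, 4, 0, Wexler chooses P2. Subgame-perfect outcome: (Basic, P2) with payoffs (19, 16).
For the simultaneous game, intersect best replies.
Vantage's best replies: P1→Deluxe; P2→Basic; P3→Basic; P4→Deluxe.
Wexler's best replies: Basic→P2; Plus→P3; Deluxe→P2.
The unique mutual best reply is (Basic, P2), giving (19, 16).
Sequential outcome (Basic, P2) coincides with the Nash profile (Basic, P2).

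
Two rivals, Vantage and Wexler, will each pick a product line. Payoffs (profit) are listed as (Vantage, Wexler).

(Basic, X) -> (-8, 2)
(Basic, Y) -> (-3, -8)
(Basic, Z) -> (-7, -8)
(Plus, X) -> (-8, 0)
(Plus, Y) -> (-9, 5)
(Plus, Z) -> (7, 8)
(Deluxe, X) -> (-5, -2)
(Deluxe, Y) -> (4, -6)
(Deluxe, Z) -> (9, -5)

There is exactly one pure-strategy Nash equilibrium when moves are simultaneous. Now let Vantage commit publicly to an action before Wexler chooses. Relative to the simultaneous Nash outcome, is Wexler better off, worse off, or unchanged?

Wexler best-responds to each possible Vantage move:
- Basic: BR = X, leader payoff -8.
- Plus: BR = Z, leader payoff 7.
- Deluxe: BR = X, leader payoff -5.
Vantage's induced payoffs are -8, 7, -5, so Vantage commits to Plus. Subgame-perfect outcome: (Plus, Z) with payoffs (7, 8).
For the simultaneous game, intersect best replies.
Vantage's best replies: X→Deluxe; Y→Deluxe; Z→Deluxe.
Wexler's best replies: Basic→X; Plus→Z; Deluxe→X.
Only (Deluxe, X) has each player best-responding; Nash payoffs (-5, -2).
Wexler earns 8 sequentially versus -2 at the Nash outcome: better off.

better off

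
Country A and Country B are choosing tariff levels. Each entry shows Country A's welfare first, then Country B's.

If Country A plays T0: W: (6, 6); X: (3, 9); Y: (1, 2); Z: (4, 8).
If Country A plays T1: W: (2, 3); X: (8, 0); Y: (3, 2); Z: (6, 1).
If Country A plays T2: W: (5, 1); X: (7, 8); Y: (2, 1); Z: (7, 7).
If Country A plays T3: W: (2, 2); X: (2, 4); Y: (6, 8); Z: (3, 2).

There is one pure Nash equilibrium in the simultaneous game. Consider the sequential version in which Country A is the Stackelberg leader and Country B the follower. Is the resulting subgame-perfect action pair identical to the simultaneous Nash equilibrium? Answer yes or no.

Country B best-responds to each possible Country A move:
- T0 → Country B plays X (best of 6, 9, 2, 8); Country A gets 3.
- T1 → Country B plays W (best of 3, 0, 2, 1); Country A gets 2.
- T2 → Country B plays X (best of 1, 8, 1, 7); Country A gets 7.
- T3 → Country B plays Y (best of 2, 4, 8, 2); Country A gets 6.
Country A's induced payoffs are 3, 2, 7, 6, so Country A commits to T2. Subgame-perfect outcome: (T2, X) with payoffs (7, 8).
For the simultaneous game, intersect best replies.
Country A's best replies: W→T0; X→T1; Y→T3; Z→T2.
Country B's best replies: T0→X; T1→W; T2→X; T3→Y.
Only (T3, Y) has each player best-responding; Nash payoffs (6, 8).
Sequential outcome (T2, X) differs from the Nash profile (T3, Y).

no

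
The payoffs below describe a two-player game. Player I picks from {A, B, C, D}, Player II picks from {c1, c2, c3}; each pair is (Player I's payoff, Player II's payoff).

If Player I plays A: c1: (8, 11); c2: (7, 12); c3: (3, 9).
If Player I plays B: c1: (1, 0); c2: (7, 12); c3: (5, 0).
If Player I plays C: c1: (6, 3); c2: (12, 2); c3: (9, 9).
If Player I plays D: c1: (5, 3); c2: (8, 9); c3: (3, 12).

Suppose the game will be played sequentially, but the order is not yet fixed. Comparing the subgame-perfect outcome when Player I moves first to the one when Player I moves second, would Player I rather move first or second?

first

If Player I leads: Player II's best replies are A→c2, B→c2, C→c3, D→c3; Player I's induced payoffs 7, 7, 9, 3; outcome (C, c3), payoffs (9, 9).
If Player II leads: Player I's best replies are c1→A, c2→C, c3→C; Player II's induced payoffs 11, 2, 9; outcome (A, c1), payoffs (8, 11).
Player I gets 9 moving first and 8 moving second, so Player I prefers to move first.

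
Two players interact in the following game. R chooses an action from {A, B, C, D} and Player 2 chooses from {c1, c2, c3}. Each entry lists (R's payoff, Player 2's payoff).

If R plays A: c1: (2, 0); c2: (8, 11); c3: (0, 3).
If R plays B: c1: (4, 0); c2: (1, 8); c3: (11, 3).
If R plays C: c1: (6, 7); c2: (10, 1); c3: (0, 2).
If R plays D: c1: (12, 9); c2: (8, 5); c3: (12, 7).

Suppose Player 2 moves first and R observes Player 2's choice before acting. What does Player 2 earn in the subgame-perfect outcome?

Work backward from R's decision.
- c1: BR = D, leader payoff 9.
- c2: BR = C, leader payoff 1.
- c3: BR = D, leader payoff 7.
Among 9, 1, 7, the best is 9 at c1. Subgame-perfect outcome: (D, c1) with payoffs (12, 9).

9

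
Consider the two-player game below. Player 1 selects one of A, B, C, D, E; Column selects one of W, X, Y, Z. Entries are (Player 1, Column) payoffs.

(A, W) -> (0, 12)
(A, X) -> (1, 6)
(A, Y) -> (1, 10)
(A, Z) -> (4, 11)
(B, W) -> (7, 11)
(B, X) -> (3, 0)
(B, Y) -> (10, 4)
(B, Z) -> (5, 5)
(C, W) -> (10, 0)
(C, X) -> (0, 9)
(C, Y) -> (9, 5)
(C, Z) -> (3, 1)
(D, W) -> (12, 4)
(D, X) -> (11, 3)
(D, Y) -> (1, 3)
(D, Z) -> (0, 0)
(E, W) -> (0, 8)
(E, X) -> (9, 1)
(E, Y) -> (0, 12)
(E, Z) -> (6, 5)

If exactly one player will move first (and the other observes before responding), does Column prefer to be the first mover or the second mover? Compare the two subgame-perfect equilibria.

first

If Player 1 leads: Column's best replies are A→W, B→W, C→X, D→W, E→Y; Player 1's induced payoffs 0, 7, 0, 12, 0; outcome (D, W), payoffs (12, 4).
If Column leads: Player 1's best replies are W→D, X→D, Y→B, Z→E; Column's induced payoffs 4, 3, 4, 5; outcome (E, Z), payoffs (6, 5).
Column gets 5 moving first and 4 moving second, so Column prefers to move first.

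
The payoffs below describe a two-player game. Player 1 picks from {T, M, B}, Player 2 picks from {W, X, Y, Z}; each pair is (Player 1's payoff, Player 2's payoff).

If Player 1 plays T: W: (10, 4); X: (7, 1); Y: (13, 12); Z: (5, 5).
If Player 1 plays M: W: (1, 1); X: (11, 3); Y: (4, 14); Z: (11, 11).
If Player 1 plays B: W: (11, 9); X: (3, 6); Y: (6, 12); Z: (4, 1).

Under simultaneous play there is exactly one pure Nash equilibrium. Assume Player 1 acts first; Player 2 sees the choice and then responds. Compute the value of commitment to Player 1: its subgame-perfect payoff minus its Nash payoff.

Work backward from Player 2's decision.
- T: BR = Y, leader payoff 13.
- M: BR = Y, leader payoff 4.
- B: BR = Y, leader payoff 6.
Maximizing over 13, 4, 6, Player 1 chooses T. Subgame-perfect outcome: (T, Y) with payoffs (13, 12).
Now find the simultaneous Nash equilibrium.
Player 1's best replies: W→B; X→M; Y→T; Z→M.
Player 2's best replies: T→Y; M→Y; B→Y.
Only (T, Y) has each player best-responding; Nash payoffs (13, 12).
Player 1's commitment gain: 13 − 13 = 0.

0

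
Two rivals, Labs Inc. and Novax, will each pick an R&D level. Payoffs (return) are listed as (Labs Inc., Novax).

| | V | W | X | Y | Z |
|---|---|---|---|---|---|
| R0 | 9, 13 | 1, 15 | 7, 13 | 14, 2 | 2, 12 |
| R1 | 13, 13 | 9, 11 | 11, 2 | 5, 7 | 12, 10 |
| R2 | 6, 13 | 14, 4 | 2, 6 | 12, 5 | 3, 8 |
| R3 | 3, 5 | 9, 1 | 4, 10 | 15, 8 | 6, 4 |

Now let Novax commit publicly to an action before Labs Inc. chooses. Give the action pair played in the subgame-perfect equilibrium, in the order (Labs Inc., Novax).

Work backward from Labs Inc.'s decision.
- V → Labs Inc. plays R1 (best of 9, 13, 6, 3); Novax gets 13.
- W → Labs Inc. plays R2 (best of 1, 9, 14, 9); Novax gets 4.
- X → Labs Inc. plays R1 (best of 7, 11, 2, 4); Novax gets 2.
- Y → Labs Inc. plays R3 (best of 14, 5, 12, 15); Novax gets 8.
- Z → Labs Inc. plays R1 (best of 2, 12, 3, 6); Novax gets 10.
Among 13, 4, 2, 8, 10, the best is 13 at V. Subgame-perfect outcome: (R1, V) with payoffs (13, 13).

(R1, V)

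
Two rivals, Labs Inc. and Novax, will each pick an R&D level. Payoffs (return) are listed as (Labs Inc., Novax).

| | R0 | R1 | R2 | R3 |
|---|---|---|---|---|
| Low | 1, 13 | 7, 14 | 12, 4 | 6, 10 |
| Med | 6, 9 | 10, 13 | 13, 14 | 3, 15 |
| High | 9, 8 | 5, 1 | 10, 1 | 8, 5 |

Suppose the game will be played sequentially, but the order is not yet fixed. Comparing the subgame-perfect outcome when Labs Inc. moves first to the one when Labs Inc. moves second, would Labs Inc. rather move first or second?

If Labs Inc. leads: Novax's best replies are Low→R1, Med→R3, High→R0; Labs Inc.'s induced payoffs 7, 3, 9; outcome (High, R0), payoffs (9, 8).
If Novax leads: Labs Inc.'s best replies are R0→High, R1→Med, R2→Med, R3→High; Novax's induced payoffs 8, 13, 14, 5; outcome (Med, R2), payoffs (13, 14).
Labs Inc. gets 9 moving first and 13 moving second, so Labs Inc. prefers to move second.

second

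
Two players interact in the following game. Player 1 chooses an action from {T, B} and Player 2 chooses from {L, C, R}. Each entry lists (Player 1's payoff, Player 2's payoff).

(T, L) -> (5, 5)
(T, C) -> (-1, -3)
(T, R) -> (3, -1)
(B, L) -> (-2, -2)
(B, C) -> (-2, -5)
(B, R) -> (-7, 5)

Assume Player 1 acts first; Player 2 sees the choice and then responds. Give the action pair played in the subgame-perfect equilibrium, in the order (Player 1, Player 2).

Backward induction with Player 1 moving first.
- T: BR = L, leader payoff 5.
- B: BR = R, leader payoff -7.
Maximizing over 5, -7, Player 1 chooses T. Subgame-perfect outcome: (T, L) with payoffs (5, 5).

(T, L)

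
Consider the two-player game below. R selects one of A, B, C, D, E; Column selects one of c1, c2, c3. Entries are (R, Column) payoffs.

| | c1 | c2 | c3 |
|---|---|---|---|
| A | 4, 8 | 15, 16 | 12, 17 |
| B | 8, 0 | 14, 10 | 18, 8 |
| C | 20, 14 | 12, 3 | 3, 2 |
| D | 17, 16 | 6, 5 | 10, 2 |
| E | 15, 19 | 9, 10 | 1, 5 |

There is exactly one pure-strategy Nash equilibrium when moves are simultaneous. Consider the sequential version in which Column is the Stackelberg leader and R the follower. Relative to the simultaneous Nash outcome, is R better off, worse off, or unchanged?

worse off

R best-responds to each possible Column move:
- c1: BR = C, leader payoff 14.
- c2: BR = A, leader payoff 16.
- c3: BR = B, leader payoff 8.
Among 14, 16, 8, the best is 16 at c2. Subgame-perfect outcome: (A, c2) with payoffs (15, 16).
Under simultaneous play:
R's best replies: c1→C; c2→A; c3→B.
Column's best replies: A→c3; B→c2; C→c1; D→c1; E→c1.
Only (C, c1) has each player best-responding; Nash payoffs (20, 14).
R earns 15 sequentially versus 20 at the Nash outcome: worse off.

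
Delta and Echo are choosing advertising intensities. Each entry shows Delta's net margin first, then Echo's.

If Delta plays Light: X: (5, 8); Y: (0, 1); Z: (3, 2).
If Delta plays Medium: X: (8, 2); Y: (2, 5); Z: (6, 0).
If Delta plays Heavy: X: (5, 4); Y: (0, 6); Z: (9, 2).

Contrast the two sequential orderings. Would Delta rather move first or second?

If Delta leads: Echo's best replies are Light→X, Medium→Y, Heavy→Y; Delta's induced payoffs 5, 2, 0; outcome (Light, X), payoffs (5, 8).
If Echo leads: Delta's best replies are X→Medium, Y→Medium, Z→Heavy; Echo's induced payoffs 2, 5, 2; outcome (Medium, Y), payoffs (2, 5).
Delta gets 5 moving first and 2 moving second, so Delta prefers to move first.

first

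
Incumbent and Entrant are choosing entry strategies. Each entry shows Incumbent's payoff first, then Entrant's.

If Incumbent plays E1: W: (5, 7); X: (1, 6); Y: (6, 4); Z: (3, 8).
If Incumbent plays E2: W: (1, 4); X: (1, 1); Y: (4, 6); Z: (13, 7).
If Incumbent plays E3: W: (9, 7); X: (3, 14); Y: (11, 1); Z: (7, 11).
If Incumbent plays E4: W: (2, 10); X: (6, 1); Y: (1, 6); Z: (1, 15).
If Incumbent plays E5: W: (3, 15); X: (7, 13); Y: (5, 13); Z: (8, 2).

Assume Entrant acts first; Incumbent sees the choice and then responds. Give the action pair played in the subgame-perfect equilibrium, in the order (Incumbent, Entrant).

(E5, X)

Incumbent best-responds to each possible Entrant move:
- W: BR = E3, leader payoff 7.
- X: BR = E5, leader payoff 13.
- Y: BR = E3, leader payoff 1.
- Z: BR = E2, leader payoff 7.
Entrant's induced payoffs are 7, 13, 1, 7, so Entrant commits to X. Subgame-perfect outcome: (E5, X) with payoffs (7, 13).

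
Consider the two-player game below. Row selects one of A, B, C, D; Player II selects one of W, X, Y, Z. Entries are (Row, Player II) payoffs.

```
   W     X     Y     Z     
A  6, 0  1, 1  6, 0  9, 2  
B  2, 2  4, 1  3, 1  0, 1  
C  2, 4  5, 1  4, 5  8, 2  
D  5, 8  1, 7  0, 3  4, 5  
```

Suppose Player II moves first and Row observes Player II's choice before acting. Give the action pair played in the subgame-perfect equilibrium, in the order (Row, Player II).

Work backward from Row's decision.
- W: BR = A, leader payoff 0.
- X: BR = C, leader payoff 1.
- Y: BR = A, leader payoff 0.
- Z: BR = A, leader payoff 2.
Player II's induced payoffs are 0, 1, 0, 2, so Player II commits to Z. Subgame-perfect outcome: (A, Z) with payoffs (9, 2).

(A, Z)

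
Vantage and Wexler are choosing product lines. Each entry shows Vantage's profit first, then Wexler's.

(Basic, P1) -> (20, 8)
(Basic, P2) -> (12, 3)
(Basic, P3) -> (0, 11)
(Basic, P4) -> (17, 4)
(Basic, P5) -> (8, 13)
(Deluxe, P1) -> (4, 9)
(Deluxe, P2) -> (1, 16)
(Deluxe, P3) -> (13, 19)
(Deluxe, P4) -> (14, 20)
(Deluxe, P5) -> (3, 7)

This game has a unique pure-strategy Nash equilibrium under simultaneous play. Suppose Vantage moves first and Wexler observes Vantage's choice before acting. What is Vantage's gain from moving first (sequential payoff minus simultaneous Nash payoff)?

Solve by backward induction (Vantage leads).
- Basic: BR = P5, leader payoff 8.
- Deluxe: BR = P4, leader payoff 14.
Among 8, 14, the best is 14 at Deluxe. Subgame-perfect outcome: (Deluxe, P4) with payoffs (14, 20).
Under simultaneous play:
Vantage's best replies: P1→Basic; P2→Basic; P3→Deluxe; P4→Basic; P5→Basic.
Wexler's best replies: Basic→P5; Deluxe→P4.
Only (Basic, P5) has each player best-responding; Nash payoffs (8, 13).
Vantage's commitment gain: 14 − 8 = 6.

6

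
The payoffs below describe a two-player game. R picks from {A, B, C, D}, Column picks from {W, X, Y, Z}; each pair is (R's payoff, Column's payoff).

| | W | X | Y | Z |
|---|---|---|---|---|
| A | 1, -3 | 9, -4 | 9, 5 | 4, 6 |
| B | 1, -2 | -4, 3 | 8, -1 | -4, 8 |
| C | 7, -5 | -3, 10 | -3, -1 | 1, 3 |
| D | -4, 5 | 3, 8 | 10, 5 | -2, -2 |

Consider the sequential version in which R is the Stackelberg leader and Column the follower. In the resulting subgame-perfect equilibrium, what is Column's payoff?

6

Solve by backward induction (R leads).
- A → Column plays Z (best of -3, -4, 5, 6); R gets 4.
- B → Column plays Z (best of -2, 3, -1, 8); R gets -4.
- C → Column plays X (best of -5, 10, -1, 3); R gets -3.
- D → Column plays X (best of 5, 8, 5, -2); R gets 3.
R's induced payoffs are 4, -4, -3, 3, so R commits to A. Subgame-perfect outcome: (A, Z) with payoffs (4, 6).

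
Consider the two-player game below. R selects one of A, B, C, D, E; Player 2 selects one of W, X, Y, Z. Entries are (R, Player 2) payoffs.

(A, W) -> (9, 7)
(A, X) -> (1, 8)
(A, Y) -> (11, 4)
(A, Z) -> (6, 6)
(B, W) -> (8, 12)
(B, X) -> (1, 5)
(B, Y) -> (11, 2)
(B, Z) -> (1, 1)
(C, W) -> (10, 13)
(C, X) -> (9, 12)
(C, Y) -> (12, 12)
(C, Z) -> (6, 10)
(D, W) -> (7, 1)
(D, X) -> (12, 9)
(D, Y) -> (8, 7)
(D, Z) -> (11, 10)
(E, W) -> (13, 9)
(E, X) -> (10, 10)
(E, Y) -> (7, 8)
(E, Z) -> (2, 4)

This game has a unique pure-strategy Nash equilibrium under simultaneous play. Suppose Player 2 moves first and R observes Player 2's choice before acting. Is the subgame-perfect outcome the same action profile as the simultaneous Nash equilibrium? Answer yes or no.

Work backward from R's decision.
- W → R plays E (best of 9, 8, 10, 7, 13); Player 2 gets 9.
- X → R plays D (best of 1, 1, 9, 12, 10); Player 2 gets 9.
- Y → R plays C (best of 11, 11, 12, 8, 7); Player 2 gets 12.
- Z → R plays D (best of 6, 1, 6, 11, 2); Player 2 gets 10.
Player 2's induced payoffs are 9, 9, 12, 10, so Player 2 commits to Y. Subgame-perfect outcome: (C, Y) with payoffs (12, 12).
Under simultaneous play:
R's best replies: W→E; X→D; Y→C; Z→D.
Player 2's best replies: A→X; B→W; C→W; D→Z; E→X.
Only (D, Z) has each player best-responding; Nash payoffs (11, 10).
Sequential outcome (C, Y) differs from the Nash profile (D, Z).

no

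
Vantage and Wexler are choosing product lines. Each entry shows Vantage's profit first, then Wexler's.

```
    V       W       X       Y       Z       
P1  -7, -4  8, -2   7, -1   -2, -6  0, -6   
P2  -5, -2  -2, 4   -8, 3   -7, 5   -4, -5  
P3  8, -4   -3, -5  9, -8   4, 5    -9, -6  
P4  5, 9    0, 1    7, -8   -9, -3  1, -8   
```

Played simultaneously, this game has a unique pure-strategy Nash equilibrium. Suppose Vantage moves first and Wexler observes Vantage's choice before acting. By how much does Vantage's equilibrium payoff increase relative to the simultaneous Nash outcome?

Backward induction with Vantage moving first.
- P1: BR = X, leader payoff 7.
- P2: BR = Y, leader payoff -7.
- P3: BR = Y, leader payoff 4.
- P4: BR = V, leader payoff 5.
Vantage's induced payoffs are 7, -7, 4, 5, so Vantage commits to P1. Subgame-perfect outcome: (P1, X) with payoffs (7, -1).
For the simultaneous game, intersect best replies.
Vantage's best replies: V→P3; W→P1; X→P3; Y→P3; Z→P4.
Wexler's best replies: P1→X; P2→Y; P3→Y; P4→V.
The unique mutual best reply is (P3, Y), giving (4, 5).
Vantage's commitment gain: 7 − 4 = 3.

3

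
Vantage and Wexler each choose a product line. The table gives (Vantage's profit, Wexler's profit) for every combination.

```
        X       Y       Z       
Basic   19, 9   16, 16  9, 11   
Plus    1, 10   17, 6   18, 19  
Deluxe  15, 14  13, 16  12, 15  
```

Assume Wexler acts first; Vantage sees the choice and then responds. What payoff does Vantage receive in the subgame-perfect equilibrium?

Backward induction with Wexler moving first.
- X → Vantage plays Basic (best of 19, 1, 15); Wexler gets 9.
- Y → Vantage plays Plus (best of 16, 17, 13); Wexler gets 6.
- Z → Vantage plays Plus (best of 9, 18, 12); Wexler gets 19.
Maximizing over 9, 6, 19, Wexler chooses Z. Subgame-perfect outcome: (Plus, Z) with payoffs (18, 19).

18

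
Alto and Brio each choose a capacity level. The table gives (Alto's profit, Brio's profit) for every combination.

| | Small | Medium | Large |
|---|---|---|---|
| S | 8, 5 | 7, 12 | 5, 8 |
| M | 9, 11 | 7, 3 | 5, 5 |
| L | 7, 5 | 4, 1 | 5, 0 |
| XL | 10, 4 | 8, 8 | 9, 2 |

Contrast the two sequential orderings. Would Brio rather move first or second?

If Alto leads: Brio's best replies are S→Medium, M→Small, L→Small, XL→Medium; Alto's induced payoffs 7, 9, 7, 8; outcome (M, Small), payoffs (9, 11).
If Brio leads: Alto's best replies are Small→XL, Medium→XL, Large→XL; Brio's induced payoffs 4, 8, 2; outcome (XL, Medium), payoffs (8, 8).
Brio gets 8 moving first and 11 moving second, so Brio prefers to move second.

second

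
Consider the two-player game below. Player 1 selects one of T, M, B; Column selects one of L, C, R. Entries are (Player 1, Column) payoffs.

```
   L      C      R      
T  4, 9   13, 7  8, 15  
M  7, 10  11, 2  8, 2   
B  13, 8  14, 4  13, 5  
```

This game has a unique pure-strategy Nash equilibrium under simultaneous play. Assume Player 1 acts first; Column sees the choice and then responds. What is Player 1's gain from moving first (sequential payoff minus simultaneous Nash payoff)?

0

Solve by backward induction (Player 1 leads).
- T: Column compares 9, 7, 15 and picks R; Player 1 would get 8.
- M: Column compares 10, 2, 2 and picks L; Player 1 would get 7.
- B: Column compares 8, 4, 5 and picks L; Player 1 would get 13.
Among 8, 7, 13, the best is 13 at B. Subgame-perfect outcome: (B, L) with payoffs (13, 8).
For the simultaneous game, intersect best replies.
Player 1's best replies: L→B; C→B; R→B.
Column's best replies: T→R; M→L; B→L.
The unique mutual best reply is (B, L), giving (13, 8).
Player 1's commitment gain: 13 − 13 = 0.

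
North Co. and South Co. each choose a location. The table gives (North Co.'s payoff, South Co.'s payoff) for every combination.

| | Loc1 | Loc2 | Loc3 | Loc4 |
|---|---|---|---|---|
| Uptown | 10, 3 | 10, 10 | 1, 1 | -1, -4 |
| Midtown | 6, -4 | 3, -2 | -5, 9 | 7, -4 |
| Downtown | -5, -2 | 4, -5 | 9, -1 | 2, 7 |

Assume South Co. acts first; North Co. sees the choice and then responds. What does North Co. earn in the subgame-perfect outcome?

Solve by backward induction (South Co. leads).
- Loc1: North Co. compares 10, 6, -5 and picks Uptown; South Co. would get 3.
- Loc2: North Co. compares 10, 3, 4 and picks Uptown; South Co. would get 10.
- Loc3: North Co. compares 1, -5, 9 and picks Downtown; South Co. would get -1.
- Loc4: North Co. compares -1, 7, 2 and picks Midtown; South Co. would get -4.
Maximizing over 3, 10, -1, -4, South Co. chooses Loc2. Subgame-perfect outcome: (Uptown, Loc2) with payoffs (10, 10).

10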